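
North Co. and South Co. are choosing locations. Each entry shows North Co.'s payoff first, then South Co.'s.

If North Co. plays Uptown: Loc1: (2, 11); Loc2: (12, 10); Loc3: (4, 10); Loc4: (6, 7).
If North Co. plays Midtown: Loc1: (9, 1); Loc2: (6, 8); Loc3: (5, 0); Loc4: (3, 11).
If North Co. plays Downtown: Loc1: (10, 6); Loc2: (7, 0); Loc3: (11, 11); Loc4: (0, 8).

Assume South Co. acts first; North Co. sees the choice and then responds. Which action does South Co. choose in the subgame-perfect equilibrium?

Loc3

Work backward from North Co.'s decision.
- Loc1: BR = Downtown, leader payoff 6.
- Loc2: BR = Uptown, leader payoff 10.
- Loc3: BR = Downtown, leader payoff 11.
- Loc4: BR = Uptown, leader payoff 7.
Maximizing over 6, 10, 11, 7, South Co. chooses Loc3. Subgame-perfect outcome: (Downtown, Loc3) with payoffs (11, 11).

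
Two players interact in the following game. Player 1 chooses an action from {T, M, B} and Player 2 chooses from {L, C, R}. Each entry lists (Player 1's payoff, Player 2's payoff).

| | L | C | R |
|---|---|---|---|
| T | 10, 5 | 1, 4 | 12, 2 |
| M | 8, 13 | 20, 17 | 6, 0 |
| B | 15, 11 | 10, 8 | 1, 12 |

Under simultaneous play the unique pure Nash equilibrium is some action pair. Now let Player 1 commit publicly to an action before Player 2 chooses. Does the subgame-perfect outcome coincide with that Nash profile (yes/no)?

Backward induction with Player 1 moving first.
- T: Player 2 compares 5, 4, 2 and picks L; Player 1 would get 10.
- M: Player 2 compares 13, 17, 0 and picks C; Player 1 would get 20.
- B: Player 2 compares 11, 8, 12 and picks R; Player 1 would get 1.
Maximizing over 10, 20, 1, Player 1 chooses M. Subgame-perfect outcome: (M, C) with payoffs (20, 17).
For the simultaneous game, intersect best replies.
Player 1's best replies: L→B; C→M; R→T.
Player 2's best replies: T→L; M→C; B→R.
The unique mutual best reply is (M, C), giving (20, 17).
Sequential outcome (M, C) coincides with the Nash profile (M, C).

yes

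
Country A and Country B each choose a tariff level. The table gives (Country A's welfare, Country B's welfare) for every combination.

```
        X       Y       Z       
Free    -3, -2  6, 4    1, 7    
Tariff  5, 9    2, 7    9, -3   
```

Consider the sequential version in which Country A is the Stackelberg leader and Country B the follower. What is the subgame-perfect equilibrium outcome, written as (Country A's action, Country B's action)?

(Tariff, X)

Country B best-responds to each possible Country A move:
- Free: Country B compares -2, 4, 7 and picks Z; Country A would get 1.
- Tariff: Country B compares 9, 7, -3 and picks X; Country A would get 5.
Among 1, 5, the best is 5 at Tariff. Subgame-perfect outcome: (Tariff, X) with payoffs (5, 9).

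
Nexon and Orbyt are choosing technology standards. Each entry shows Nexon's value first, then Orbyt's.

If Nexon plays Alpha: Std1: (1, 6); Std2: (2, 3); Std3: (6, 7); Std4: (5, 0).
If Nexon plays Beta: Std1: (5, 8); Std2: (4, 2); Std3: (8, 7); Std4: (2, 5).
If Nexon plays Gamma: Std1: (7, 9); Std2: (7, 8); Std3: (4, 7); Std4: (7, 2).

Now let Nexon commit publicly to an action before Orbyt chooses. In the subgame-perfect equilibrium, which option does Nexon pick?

Gamma

Backward induction with Nexon moving first.
- Alpha → Orbyt plays Std3 (best of 6, 3, 7, 0); Nexon gets 6.
- Beta → Orbyt plays Std1 (best of 8, 2, 7, 5); Nexon gets 5.
- Gamma → Orbyt plays Std1 (best of 9, 8, 7, 2); Nexon gets 7.
Maximizing over 6, 5, 7, Nexon chooses Gamma. Subgame-perfect outcome: (Gamma, Std1) with payoffs (7, 9).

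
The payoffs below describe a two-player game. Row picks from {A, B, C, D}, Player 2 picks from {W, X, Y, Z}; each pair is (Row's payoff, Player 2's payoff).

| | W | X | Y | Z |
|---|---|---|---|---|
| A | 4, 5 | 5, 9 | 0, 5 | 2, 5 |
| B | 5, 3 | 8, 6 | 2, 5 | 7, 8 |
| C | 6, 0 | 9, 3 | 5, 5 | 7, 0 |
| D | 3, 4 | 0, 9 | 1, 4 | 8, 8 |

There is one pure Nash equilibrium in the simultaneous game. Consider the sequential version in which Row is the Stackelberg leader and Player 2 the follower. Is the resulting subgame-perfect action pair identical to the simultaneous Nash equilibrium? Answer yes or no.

no

Player 2 best-responds to each possible Row move:
- A: Player 2 compares 5, 9, 5, 5 and picks X; Row would get 5.
- B: Player 2 compares 3, 6, 5, 8 and picks Z; Row would get 7.
- C: Player 2 compares 0, 3, 5, 0 and picks Y; Row would get 5.
- D: Player 2 compares 4, 9, 4, 8 and picks X; Row would get 0.
Among 5, 7, 5, 0, the best is 7 at B. Subgame-perfect outcome: (B, Z) with payoffs (7, 8).
Now find the simultaneous Nash equilibrium.
Row's best replies: W→C; X→C; Y→C; Z→D.
Player 2's best replies: A→X; B→Z; C→Y; D→X.
Only (C, Y) has each player best-responding; Nash payoffs (5, 5).
Sequential outcome (B, Z) differs from the Nash profile (C, Y).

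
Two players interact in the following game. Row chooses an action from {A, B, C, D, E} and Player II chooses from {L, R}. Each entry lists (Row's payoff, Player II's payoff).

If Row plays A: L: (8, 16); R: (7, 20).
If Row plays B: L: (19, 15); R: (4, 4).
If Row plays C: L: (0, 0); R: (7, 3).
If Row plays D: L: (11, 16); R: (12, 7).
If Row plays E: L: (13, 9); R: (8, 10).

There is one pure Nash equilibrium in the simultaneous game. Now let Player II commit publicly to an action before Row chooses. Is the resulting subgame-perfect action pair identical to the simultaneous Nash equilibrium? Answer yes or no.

yes

Solve by backward induction (Player II leads).
- L: Row compares 8, 19, 0, 11, 13 and picks B; Player II would get 15.
- R: Row compares 7, 4, 7, 12, 8 and picks D; Player II would get 7.
Maximizing over 15, 7, Player II chooses L. Subgame-perfect outcome: (B, L) with payoffs (19, 15).
Under simultaneous play:
Row's best replies: L→B; R→D.
Player II's best replies: A→R; B→L; C→R; D→L; E→R.
The unique mutual best reply is (B, L), giving (19, 15).
Sequential outcome (B, L) coincides with the Nash profile (B, L).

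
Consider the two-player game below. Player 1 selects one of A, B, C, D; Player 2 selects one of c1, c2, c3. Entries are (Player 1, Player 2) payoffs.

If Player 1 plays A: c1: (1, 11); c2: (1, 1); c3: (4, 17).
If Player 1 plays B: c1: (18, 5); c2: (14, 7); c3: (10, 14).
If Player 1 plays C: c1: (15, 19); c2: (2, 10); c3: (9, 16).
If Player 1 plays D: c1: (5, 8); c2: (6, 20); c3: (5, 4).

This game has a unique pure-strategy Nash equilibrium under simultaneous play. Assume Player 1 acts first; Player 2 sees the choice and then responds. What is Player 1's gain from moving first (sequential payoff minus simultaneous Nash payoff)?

5

Work backward from Player 2's decision.
- A → Player 2 plays c3 (best of 11, 1, 17); Player 1 gets 4.
- B → Player 2 plays c3 (best of 5, 7, 14); Player 1 gets 10.
- C → Player 2 plays c1 (best of 19, 10, 16); Player 1 gets 15.
- D → Player 2 plays c2 (best of 8, 20, 4); Player 1 gets 6.
Among 4, 10, 15, 6, the best is 15 at C. Subgame-perfect outcome: (C, c1) with payoffs (15, 19).
For the simultaneous game, intersect best replies.
Player 1's best replies: c1→B; c2→B; c3→B.
Player 2's best replies: A→c3; B→c3; C→c1; D→c2.
Only (B, c3) has each player best-responding; Nash payoffs (10, 14).
Player 1's commitment gain: 15 − 10 = 5.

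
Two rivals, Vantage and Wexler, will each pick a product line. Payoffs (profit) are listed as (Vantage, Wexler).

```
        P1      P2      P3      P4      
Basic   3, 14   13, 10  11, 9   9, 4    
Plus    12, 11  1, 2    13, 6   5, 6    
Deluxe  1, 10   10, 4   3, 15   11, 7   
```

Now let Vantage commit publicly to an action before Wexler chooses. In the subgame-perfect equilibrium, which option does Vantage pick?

Plus

Wexler best-responds to each possible Vantage move:
- Basic: BR = P1, leader payoff 3.
- Plus: BR = P1, leader payoff 12.
- Deluxe: BR = P3, leader payoff 3.
Among 3, 12, 3, the best is 12 at Plus. Subgame-perfect outcome: (Plus, P1) with payoffs (12, 11).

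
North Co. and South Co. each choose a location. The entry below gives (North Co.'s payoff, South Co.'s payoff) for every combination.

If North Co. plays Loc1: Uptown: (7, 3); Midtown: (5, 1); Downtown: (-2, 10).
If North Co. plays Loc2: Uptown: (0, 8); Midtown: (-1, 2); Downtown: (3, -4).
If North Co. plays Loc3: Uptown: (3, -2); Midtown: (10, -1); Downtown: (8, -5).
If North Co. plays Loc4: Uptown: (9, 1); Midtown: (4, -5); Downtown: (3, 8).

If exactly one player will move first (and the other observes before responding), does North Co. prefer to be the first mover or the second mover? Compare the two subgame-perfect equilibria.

first

If North Co. leads: South Co.'s best replies are Loc1→Downtown, Loc2→Uptown, Loc3→Midtown, Loc4→Downtown; North Co.'s induced payoffs -2, 0, 10, 3; outcome (Loc3, Midtown), payoffs (10, -1).
If South Co. leads: North Co.'s best replies are Uptown→Loc4, Midtown→Loc3, Downtown→Loc3; South Co.'s induced payoffs 1, -1, -5; outcome (Loc4, Uptown), payoffs (9, 1).
North Co. gets 10 moving first and 9 moving second, so North Co. prefers to move first.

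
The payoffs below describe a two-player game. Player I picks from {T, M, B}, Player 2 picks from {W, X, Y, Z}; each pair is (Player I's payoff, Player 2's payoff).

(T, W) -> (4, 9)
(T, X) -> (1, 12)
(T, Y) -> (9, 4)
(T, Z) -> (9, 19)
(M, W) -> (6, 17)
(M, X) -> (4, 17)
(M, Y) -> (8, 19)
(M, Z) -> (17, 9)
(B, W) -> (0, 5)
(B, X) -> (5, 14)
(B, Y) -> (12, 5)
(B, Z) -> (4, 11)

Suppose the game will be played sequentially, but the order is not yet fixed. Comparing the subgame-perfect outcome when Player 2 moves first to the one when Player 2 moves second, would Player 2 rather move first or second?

If Player I leads: Player 2's best replies are T→Z, M→Y, B→X; Player I's induced payoffs 9, 8, 5; outcome (T, Z), payoffs (9, 19).
If Player 2 leads: Player I's best replies are W→M, X→B, Y→B, Z→M; Player 2's induced payoffs 17, 14, 5, 9; outcome (M, W), payoffs (6, 17).
Player 2 gets 17 moving first and 19 moving second, so Player 2 prefers to move second.

second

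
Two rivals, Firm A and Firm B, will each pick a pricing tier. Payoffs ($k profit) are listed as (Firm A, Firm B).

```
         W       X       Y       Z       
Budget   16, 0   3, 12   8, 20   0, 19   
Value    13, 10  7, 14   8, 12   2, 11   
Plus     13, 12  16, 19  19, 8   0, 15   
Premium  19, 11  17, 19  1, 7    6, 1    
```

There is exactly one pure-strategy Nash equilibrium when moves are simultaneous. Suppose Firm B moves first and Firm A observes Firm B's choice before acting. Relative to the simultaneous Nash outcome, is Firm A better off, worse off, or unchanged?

unchanged

Work backward from Firm A's decision.
- W: BR = Premium, leader payoff 11.
- X: BR = Premium, leader payoff 19.
- Y: BR = Plus, leader payoff 8.
- Z: BR = Premium, leader payoff 1.
Firm B's induced payoffs are 11, 19, 8, 1, so Firm B commits to X. Subgame-perfect outcome: (Premium, X) with payoffs (17, 19).
For the simultaneous game, intersect best replies.
Firm A's best replies: W→Premium; X→Premium; Y→Plus; Z→Premium.
Firm B's best replies: Budget→Y; Value→X; Plus→X; Premium→X.
The unique mutual best reply is (Premium, X), giving (17, 19).
Firm A earns 17 sequentially versus 17 at the Nash outcome: unchanged.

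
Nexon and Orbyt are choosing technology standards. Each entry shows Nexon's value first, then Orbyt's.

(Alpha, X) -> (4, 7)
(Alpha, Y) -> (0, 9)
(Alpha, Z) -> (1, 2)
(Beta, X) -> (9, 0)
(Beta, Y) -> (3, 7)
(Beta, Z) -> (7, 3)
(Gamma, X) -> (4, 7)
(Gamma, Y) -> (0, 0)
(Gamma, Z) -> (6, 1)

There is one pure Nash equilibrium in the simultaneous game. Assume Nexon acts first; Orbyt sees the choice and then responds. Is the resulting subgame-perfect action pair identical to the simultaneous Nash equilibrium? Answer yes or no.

no

Work backward from Orbyt's decision.
- Alpha: BR = Y, leader payoff 0.
- Beta: BR = Y, leader payoff 3.
- Gamma: BR = X, leader payoff 4.
Nexon's induced payoffs are 0, 3, 4, so Nexon commits to Gamma. Subgame-perfect outcome: (Gamma, X) with payoffs (4, 7).
For the simultaneous game, intersect best replies.
Nexon's best replies: X→Beta; Y→Beta; Z→Beta.
Orbyt's best replies: Alpha→Y; Beta→Y; Gamma→X.
Only (Beta, Y) has each player best-responding; Nash payoffs (3, 7).
Sequential outcome (Gamma, X) differs from the Nash profile (Beta, Y).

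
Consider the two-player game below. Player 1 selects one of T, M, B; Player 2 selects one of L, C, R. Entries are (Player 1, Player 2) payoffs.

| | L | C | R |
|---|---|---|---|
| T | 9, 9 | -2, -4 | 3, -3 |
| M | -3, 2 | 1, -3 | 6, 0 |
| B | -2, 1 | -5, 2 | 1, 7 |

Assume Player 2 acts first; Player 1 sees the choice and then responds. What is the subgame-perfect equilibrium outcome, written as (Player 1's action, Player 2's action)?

Player 1 best-responds to each possible Player 2 move:
- L: Player 1 compares 9, -3, -2 and picks T; Player 2 would get 9.
- C: Player 1 compares -2, 1, -5 and picks M; Player 2 would get -3.
- R: Player 1 compares 3, 6, 1 and picks M; Player 2 would get 0.
Maximizing over 9, -3, 0, Player 2 chooses L. Subgame-perfect outcome: (T, L) with payoffs (9, 9).

(T, L)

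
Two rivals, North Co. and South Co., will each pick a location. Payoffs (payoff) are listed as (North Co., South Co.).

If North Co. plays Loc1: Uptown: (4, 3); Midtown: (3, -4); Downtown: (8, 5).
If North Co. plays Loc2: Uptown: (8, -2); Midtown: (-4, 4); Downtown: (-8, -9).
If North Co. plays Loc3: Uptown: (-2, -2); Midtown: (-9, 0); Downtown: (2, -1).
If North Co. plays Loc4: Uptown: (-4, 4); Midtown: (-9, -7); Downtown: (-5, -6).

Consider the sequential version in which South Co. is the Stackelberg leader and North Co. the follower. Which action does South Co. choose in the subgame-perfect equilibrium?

Downtown

Work backward from North Co.'s decision.
- Uptown: North Co. compares 4, 8, -2, -4 and picks Loc2; South Co. would get -2.
- Midtown: North Co. compares 3, -4, -9, -9 and picks Loc1; South Co. would get -4.
- Downtown: North Co. compares 8, -8, 2, -5 and picks Loc1; South Co. would get 5.
South Co.'s induced payoffs are -2, -4, 5, so South Co. commits to Downtown. Subgame-perfect outcome: (Loc1, Downtown) with payoffs (8, 5).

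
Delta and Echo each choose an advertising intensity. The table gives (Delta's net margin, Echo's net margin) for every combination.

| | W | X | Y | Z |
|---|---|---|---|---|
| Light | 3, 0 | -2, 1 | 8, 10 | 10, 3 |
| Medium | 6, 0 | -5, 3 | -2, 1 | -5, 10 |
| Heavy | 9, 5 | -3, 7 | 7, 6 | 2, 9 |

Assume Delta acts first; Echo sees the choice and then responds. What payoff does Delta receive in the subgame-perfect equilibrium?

8

Work backward from Echo's decision.
- Light: BR = Y, leader payoff 8.
- Medium: BR = Z, leader payoff -5.
- Heavy: BR = Z, leader payoff 2.
Maximizing over 8, -5, 2, Delta chooses Light. Subgame-perfect outcome: (Light, Y) with payoffs (8, 10).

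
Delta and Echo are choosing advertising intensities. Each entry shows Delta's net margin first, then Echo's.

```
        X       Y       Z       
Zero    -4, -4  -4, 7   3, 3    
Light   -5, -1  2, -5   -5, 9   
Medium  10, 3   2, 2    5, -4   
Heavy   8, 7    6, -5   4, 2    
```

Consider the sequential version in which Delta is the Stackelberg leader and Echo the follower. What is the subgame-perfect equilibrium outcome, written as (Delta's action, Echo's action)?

Backward induction with Delta moving first.
- Zero: BR = Y, leader payoff -4.
- Light: BR = Z, leader payoff -5.
- Medium: BR = X, leader payoff 10.
- Heavy: BR = X, leader payoff 8.
Among -4, -5, 10, 8, the best is 10 at Medium. Subgame-perfect outcome: (Medium, X) with payoffs (10, 3).

(Medium, X)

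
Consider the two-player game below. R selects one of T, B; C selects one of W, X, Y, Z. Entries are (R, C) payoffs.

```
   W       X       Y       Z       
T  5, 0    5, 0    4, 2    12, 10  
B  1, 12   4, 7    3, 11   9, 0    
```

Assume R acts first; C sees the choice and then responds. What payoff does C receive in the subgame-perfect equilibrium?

Solve by backward induction (R leads).
- T: BR = Z, leader payoff 12.
- B: BR = W, leader payoff 1.
Maximizing over 12, 1, R chooses T. Subgame-perfect outcome: (T, Z) with payoffs (12, 10).

10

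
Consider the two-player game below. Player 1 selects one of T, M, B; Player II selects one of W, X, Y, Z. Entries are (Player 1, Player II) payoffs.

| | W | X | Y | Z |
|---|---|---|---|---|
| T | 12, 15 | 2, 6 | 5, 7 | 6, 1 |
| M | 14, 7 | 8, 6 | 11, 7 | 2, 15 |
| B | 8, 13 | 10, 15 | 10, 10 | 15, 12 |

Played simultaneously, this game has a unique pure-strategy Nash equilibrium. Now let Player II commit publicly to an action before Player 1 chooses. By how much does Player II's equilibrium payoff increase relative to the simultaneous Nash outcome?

0

Player 1 best-responds to each possible Player II move:
- W → Player 1 plays M (best of 12, 14, 8); Player II gets 7.
- X → Player 1 plays B (best of 2, 8, 10); Player II gets 15.
- Y → Player 1 plays M (best of 5, 11, 10); Player II gets 7.
- Z → Player 1 plays B (best of 6, 2, 15); Player II gets 12.
Player II's induced payoffs are 7, 15, 7, 12, so Player II commits to X. Subgame-perfect outcome: (B, X) with payoffs (10, 15).
Under simultaneous play:
Player 1's best replies: W→M; X→B; Y→M; Z→B.
Player II's best replies: T→W; M→Z; B→X.
The unique mutual best reply is (B, X), giving (10, 15).
Player II's commitment gain: 15 − 15 = 0.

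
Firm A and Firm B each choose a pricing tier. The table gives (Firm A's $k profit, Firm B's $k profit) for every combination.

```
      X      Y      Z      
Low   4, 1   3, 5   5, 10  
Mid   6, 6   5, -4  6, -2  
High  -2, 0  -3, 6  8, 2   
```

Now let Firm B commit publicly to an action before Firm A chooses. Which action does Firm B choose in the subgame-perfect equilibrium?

X

Backward induction with Firm B moving first.
- X → Firm A plays Mid (best of 4, 6, -2); Firm B gets 6.
- Y → Firm A plays Mid (best of 3, 5, -3); Firm B gets -4.
- Z → Firm A plays High (best of 5, 6, 8); Firm B gets 2.
Among 6, -4, 2, the best is 6 at X. Subgame-perfect outcome: (Mid, X) with payoffs (6, 6).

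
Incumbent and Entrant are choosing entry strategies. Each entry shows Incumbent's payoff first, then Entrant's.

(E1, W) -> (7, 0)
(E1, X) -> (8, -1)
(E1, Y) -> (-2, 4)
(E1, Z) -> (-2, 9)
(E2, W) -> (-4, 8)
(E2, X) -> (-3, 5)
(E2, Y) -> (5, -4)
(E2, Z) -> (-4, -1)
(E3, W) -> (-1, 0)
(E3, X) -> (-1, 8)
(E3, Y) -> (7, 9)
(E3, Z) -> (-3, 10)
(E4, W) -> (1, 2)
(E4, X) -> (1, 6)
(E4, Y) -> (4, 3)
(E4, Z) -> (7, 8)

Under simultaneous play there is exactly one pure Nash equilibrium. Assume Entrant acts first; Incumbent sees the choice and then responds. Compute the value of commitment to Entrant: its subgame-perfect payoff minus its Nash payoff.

Incumbent best-responds to each possible Entrant move:
- W: BR = E1, leader payoff 0.
- X: BR = E1, leader payoff -1.
- Y: BR = E3, leader payoff 9.
- Z: BR = E4, leader payoff 8.
Entrant's induced payoffs are 0, -1, 9, 8, so Entrant commits to Y. Subgame-perfect outcome: (E3, Y) with payoffs (7, 9).
For the simultaneous game, intersect best replies.
Incumbent's best replies: W→E1; X→E1; Y→E3; Z→E4.
Entrant's best replies: E1→Z; E2→W; E3→Z; E4→Z.
Only (E4, Z) has each player best-responding; Nash payoffs (7, 8).
Entrant's commitment gain: 9 − 8 = 1.

1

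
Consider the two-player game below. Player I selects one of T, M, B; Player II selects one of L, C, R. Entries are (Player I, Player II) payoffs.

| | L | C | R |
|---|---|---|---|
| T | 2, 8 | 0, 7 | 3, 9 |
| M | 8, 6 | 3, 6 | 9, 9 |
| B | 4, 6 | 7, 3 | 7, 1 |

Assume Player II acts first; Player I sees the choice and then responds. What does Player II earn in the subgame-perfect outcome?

9

Player I best-responds to each possible Player II move:
- L: Player I compares 2, 8, 4 and picks M; Player II would get 6.
- C: Player I compares 0, 3, 7 and picks B; Player II would get 3.
- R: Player I compares 3, 9, 7 and picks M; Player II would get 9.
Among 6, 3, 9, the best is 9 at R. Subgame-perfect outcome: (M, R) with payoffs (9, 9).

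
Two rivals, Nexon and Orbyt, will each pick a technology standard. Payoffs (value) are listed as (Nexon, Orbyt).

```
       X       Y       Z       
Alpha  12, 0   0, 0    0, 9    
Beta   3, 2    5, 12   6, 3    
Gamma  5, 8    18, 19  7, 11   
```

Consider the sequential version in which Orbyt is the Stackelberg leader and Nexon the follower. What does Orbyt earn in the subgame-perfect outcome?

Solve by backward induction (Orbyt leads).
- X → Nexon plays Alpha (best of 12, 3, 5); Orbyt gets 0.
- Y → Nexon plays Gamma (best of 0, 5, 18); Orbyt gets 19.
- Z → Nexon plays Gamma (best of 0, 6, 7); Orbyt gets 11.
Orbyt's induced payoffs are 0, 19, 11, so Orbyt commits to Y. Subgame-perfect outcome: (Gamma, Y) with payoffs (18, 19).

19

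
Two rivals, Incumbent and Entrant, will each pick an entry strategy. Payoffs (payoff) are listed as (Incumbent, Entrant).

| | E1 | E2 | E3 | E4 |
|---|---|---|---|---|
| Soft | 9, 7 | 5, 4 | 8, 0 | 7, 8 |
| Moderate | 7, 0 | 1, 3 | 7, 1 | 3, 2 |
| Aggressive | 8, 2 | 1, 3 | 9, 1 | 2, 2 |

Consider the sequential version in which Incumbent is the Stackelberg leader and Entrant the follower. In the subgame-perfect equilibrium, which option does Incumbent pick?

Soft

Entrant best-responds to each possible Incumbent move:
- Soft: BR = E4, leader payoff 7.
- Moderate: BR = E2, leader payoff 1.
- Aggressive: BR = E2, leader payoff 1.
Among 7, 1, 1, the best is 7 at Soft. Subgame-perfect outcome: (Soft, E4) with payoffs (7, 8).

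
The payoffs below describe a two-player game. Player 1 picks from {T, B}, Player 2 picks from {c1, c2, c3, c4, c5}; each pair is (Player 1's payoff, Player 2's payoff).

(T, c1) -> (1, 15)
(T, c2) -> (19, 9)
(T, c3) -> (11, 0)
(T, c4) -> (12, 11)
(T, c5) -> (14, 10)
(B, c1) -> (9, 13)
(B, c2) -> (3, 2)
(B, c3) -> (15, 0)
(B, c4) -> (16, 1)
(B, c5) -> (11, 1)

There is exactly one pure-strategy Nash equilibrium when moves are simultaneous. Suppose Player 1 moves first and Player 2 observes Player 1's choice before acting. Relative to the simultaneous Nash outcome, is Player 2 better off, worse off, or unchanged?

unchanged

Solve by backward induction (Player 1 leads).
- T: Player 2 compares 15, 9, 0, 11, 10 and picks c1; Player 1 would get 1.
- B: Player 2 compares 13, 2, 0, 1, 1 and picks c1; Player 1 would get 9.
Maximizing over 1, 9, Player 1 chooses B. Subgame-perfect outcome: (B, c1) with payoffs (9, 13).
Now find the simultaneous Nash equilibrium.
Player 1's best replies: c1→B; c2→T; c3→B; c4→B; c5→T.
Player 2's best replies: T→c1; B→c1.
Only (B, c1) has each player best-responding; Nash payoffs (9, 13).
Player 2 earns 13 sequentially versus 13 at the Nash outcome: unchanged.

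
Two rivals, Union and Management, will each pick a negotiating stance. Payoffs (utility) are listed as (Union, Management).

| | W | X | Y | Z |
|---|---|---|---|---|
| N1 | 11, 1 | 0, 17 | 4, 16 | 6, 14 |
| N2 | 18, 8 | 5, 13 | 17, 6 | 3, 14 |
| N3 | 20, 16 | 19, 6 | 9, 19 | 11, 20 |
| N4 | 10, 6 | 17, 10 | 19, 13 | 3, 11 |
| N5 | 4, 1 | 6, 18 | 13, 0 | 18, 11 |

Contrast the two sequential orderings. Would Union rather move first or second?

If Union leads: Management's best replies are N1→X, N2→Z, N3→Z, N4→Y, N5→X; Union's induced payoffs 0, 3, 11, 19, 6; outcome (N4, Y), payoffs (19, 13).
If Management leads: Union's best replies are W→N3, X→N3, Y→N4, Z→N5; Management's induced payoffs 16, 6, 13, 11; outcome (N3, W), payoffs (20, 16).
Union gets 19 moving first and 20 moving second, so Union prefers to move second.

second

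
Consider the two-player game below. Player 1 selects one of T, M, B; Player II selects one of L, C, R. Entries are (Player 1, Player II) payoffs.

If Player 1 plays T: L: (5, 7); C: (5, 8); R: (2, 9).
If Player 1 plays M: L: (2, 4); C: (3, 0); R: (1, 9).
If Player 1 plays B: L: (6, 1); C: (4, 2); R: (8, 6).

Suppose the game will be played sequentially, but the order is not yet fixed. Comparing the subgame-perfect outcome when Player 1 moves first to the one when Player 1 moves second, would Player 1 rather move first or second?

If Player 1 leads: Player II's best replies are T→R, M→R, B→R; Player 1's induced payoffs 2, 1, 8; outcome (B, R), payoffs (8, 6).
If Player II leads: Player 1's best replies are L→B, C→T, R→B; Player II's induced payoffs 1, 8, 6; outcome (T, C), payoffs (5, 8).
Player 1 gets 8 moving first and 5 moving second, so Player 1 prefers to move first.

first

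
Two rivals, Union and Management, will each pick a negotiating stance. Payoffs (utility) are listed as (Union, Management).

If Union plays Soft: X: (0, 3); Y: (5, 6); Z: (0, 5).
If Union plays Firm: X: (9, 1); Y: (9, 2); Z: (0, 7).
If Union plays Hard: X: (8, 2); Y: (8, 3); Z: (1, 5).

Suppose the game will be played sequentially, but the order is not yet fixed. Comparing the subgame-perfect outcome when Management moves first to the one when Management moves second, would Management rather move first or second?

If Union leads: Management's best replies are Soft→Y, Firm→Z, Hard→Z; Union's induced payoffs 5, 0, 1; outcome (Soft, Y), payoffs (5, 6).
If Management leads: Union's best replies are X→Firm, Y→Firm, Z→Hard; Management's induced payoffs 1, 2, 5; outcome (Hard, Z), payoffs (1, 5).
Management gets 5 moving first and 6 moving second, so Management prefers to move second.

second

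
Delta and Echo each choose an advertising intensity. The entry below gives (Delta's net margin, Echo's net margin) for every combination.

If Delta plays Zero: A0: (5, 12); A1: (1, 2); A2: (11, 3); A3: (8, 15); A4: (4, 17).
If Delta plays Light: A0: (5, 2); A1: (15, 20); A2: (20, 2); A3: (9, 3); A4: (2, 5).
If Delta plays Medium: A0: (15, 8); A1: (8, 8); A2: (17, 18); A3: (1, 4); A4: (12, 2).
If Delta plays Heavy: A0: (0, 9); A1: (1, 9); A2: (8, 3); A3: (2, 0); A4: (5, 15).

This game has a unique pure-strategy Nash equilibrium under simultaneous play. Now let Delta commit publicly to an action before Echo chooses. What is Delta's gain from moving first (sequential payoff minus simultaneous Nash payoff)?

2

Backward induction with Delta moving first.
- Zero → Echo plays A4 (best of 12, 2, 3, 15, 17); Delta gets 4.
- Light → Echo plays A1 (best of 2, 20, 2, 3, 5); Delta gets 15.
- Medium → Echo plays A2 (best of 8, 8, 18, 4, 2); Delta gets 17.
- Heavy → Echo plays A4 (best of 9, 9, 3, 0, 15); Delta gets 5.
Maximizing over 4, 15, 17, 5, Delta chooses Medium. Subgame-perfect outcome: (Medium, A2) with payoffs (17, 18).
Now find the simultaneous Nash equilibrium.
Delta's best replies: A0→Medium; A1→Light; A2→Light; A3→Light; A4→Medium.
Echo's best replies: Zero→A4; Light→A1; Medium→A2; Heavy→A4.
Only (Light, A1) has each player best-responding; Nash payoffs (15, 20).
Delta's commitment gain: 17 − 15 = 2.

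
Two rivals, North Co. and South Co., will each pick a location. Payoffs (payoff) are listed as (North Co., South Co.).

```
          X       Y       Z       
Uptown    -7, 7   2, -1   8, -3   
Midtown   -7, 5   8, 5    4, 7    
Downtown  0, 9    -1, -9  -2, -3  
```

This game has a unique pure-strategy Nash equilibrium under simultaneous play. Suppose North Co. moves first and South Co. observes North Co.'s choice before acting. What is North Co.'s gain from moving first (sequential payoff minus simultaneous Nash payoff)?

Solve by backward induction (North Co. leads).
- Uptown: South Co. compares 7, -1, -3 and picks X; North Co. would get -7.
- Midtown: South Co. compares 5, 5, 7 and picks Z; North Co. would get 4.
- Downtown: South Co. compares 9, -9, -3 and picks X; North Co. would get 0.
Maximizing over -7, 4, 0, North Co. chooses Midtown. Subgame-perfect outcome: (Midtown, Z) with payoffs (4, 7).
For the simultaneous game, intersect best replies.
North Co.'s best replies: X→Downtown; Y→Midtown; Z→Uptown.
South Co.'s best replies: Uptown→X; Midtown→Z; Downtown→X.
The unique mutual best reply is (Downtown, X), giving (0, 9).
North Co.'s commitment gain: 4 − 0 = 4.

4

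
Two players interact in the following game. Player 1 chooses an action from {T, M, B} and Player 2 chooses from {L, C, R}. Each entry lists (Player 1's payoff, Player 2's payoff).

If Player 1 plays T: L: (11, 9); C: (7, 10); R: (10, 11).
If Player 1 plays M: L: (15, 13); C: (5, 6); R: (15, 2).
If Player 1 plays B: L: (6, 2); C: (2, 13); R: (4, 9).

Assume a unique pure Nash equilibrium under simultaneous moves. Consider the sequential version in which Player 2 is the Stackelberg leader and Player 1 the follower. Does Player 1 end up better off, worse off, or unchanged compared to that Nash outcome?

Player 1 best-responds to each possible Player 2 move:
- L → Player 1 plays M (best of 11, 15, 6); Player 2 gets 13.
- C → Player 1 plays T (best of 7, 5, 2); Player 2 gets 10.
- R → Player 1 plays M (best of 10, 15, 4); Player 2 gets 2.
Player 2's induced payoffs are 13, 10, 2, so Player 2 commits to L. Subgame-perfect outcome: (M, L) with payoffs (15, 13).
Now find the simultaneous Nash equilibrium.
Player 1's best replies: L→M; C→T; R→M.
Player 2's best replies: T→R; M→L; B→C.
Only (M, L) has each player best-responding; Nash payoffs (15, 13).
Player 1 earns 15 sequentially versus 15 at the Nash outcome: unchanged.

unchanged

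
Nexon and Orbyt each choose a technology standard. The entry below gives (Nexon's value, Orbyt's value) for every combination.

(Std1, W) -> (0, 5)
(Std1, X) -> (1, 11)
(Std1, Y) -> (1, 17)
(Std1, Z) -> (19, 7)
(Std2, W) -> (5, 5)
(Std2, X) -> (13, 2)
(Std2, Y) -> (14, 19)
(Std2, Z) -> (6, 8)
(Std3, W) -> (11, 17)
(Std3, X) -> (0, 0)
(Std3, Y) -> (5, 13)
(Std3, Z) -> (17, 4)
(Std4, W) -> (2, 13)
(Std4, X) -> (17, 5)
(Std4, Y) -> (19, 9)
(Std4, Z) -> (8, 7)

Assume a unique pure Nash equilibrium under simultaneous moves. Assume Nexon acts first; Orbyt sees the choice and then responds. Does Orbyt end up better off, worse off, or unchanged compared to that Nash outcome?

better off

Work backward from Orbyt's decision.
- Std1 → Orbyt plays Y (best of 5, 11, 17, 7); Nexon gets 1.
- Std2 → Orbyt plays Y (best of 5, 2, 19, 8); Nexon gets 14.
- Std3 → Orbyt plays W (best of 17, 0, 13, 4); Nexon gets 11.
- Std4 → Orbyt plays W (best of 13, 5, 9, 7); Nexon gets 2.
Among 1, 14, 11, 2, the best is 14 at Std2. Subgame-perfect outcome: (Std2, Y) with payoffs (14, 19).
For the simultaneous game, intersect best replies.
Nexon's best replies: W→Std3; X→Std4; Y→Std4; Z→Std1.
Orbyt's best replies: Std1→Y; Std2→Y; Std3→W; Std4→W.
The unique mutual best reply is (Std3, W), giving (11, 17).
Orbyt earns 19 sequentially versus 17 at the Nash outcome: better off.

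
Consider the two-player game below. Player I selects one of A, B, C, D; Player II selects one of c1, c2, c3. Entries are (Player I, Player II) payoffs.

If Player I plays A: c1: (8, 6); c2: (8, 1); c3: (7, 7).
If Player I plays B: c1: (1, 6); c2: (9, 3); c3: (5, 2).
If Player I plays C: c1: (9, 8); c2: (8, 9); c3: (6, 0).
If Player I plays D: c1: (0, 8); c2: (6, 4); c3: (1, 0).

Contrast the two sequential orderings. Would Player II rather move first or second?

second

If Player I leads: Player II's best replies are A→c3, B→c1, C→c2, D→c1; Player I's induced payoffs 7, 1, 8, 0; outcome (C, c2), payoffs (8, 9).
If Player II leads: Player I's best replies are c1→C, c2→B, c3→A; Player II's induced payoffs 8, 3, 7; outcome (C, c1), payoffs (9, 8).
Player II gets 8 moving first and 9 moving second, so Player II prefers to move second.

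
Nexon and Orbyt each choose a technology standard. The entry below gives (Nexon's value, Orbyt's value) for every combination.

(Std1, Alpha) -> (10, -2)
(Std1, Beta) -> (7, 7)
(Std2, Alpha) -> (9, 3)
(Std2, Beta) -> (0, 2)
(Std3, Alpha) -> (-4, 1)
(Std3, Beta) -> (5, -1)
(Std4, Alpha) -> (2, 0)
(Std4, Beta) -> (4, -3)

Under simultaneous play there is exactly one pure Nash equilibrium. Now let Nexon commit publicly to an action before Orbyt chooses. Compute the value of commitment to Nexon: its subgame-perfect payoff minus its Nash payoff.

Backward induction with Nexon moving first.
- Std1: Orbyt compares -2, 7 and picks Beta; Nexon would get 7.
- Std2: Orbyt compares 3, 2 and picks Alpha; Nexon would get 9.
- Std3: Orbyt compares 1, -1 and picks Alpha; Nexon would get -4.
- Std4: Orbyt compares 0, -3 and picks Alpha; Nexon would get 2.
Among 7, 9, -4, 2, the best is 9 at Std2. Subgame-perfect outcome: (Std2, Alpha) with payoffs (9, 3).
Now find the simultaneous Nash equilibrium.
Nexon's best replies: Alpha→Std1; Beta→Std1.
Orbyt's best replies: Std1→Beta; Std2→Alpha; Std3→Alpha; Std4→Alpha.
Only (Std1, Beta) has each player best-responding; Nash payoffs (7, 7).
Nexon's commitment gain: 9 − 7 = 2.

2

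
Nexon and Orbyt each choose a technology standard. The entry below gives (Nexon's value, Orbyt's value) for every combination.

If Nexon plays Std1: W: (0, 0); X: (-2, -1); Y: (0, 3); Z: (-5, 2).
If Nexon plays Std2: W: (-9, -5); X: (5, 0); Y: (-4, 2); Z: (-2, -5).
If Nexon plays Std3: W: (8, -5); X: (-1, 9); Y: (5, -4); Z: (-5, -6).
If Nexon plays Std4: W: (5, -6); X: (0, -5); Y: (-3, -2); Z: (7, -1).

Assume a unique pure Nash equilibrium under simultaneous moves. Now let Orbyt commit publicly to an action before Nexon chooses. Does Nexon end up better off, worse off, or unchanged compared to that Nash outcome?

worse off

Solve by backward induction (Orbyt leads).
- W → Nexon plays Std3 (best of 0, -9, 8, 5); Orbyt gets -5.
- X → Nexon plays Std2 (best of -2, 5, -1, 0); Orbyt gets 0.
- Y → Nexon plays Std3 (best of 0, -4, 5, -3); Orbyt gets -4.
- Z → Nexon plays Std4 (best of -5, -2, -5, 7); Orbyt gets -1.
Orbyt's induced payoffs are -5, 0, -4, -1, so Orbyt commits to X. Subgame-perfect outcome: (Std2, X) with payoffs (5, 0).
For the simultaneous game, intersect best replies.
Nexon's best replies: W→Std3; X→Std2; Y→Std3; Z→Std4.
Orbyt's best replies: Std1→Y; Std2→Y; Std3→X; Std4→Z.
The unique mutual best reply is (Std4, Z), giving (7, -1).
Nexon earns 5 sequentially versus 7 at the Nash outcome: worse off.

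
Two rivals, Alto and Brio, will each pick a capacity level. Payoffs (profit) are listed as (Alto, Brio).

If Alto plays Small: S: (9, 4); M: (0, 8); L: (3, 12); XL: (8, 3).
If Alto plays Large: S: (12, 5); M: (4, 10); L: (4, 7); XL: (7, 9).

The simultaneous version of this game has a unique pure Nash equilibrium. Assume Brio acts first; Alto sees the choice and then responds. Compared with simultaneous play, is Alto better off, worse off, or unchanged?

unchanged

Solve by backward induction (Brio leads).
- S: Alto compares 9, 12 and picks Large; Brio would get 5.
- M: Alto compares 0, 4 and picks Large; Brio would get 10.
- L: Alto compares 3, 4 and picks Large; Brio would get 7.
- XL: Alto compares 8, 7 and picks Small; Brio would get 3.
Brio's induced payoffs are 5, 10, 7, 3, so Brio commits to M. Subgame-perfect outcome: (Large, M) with payoffs (4, 10).
Under simultaneous play:
Alto's best replies: S→Large; M→Large; L→Large; XL→Small.
Brio's best replies: Small→L; Large→M.
The unique mutual best reply is (Large, M), giving (4, 10).
Alto earns 4 sequentially versus 4 at the Nash outcome: unchanged.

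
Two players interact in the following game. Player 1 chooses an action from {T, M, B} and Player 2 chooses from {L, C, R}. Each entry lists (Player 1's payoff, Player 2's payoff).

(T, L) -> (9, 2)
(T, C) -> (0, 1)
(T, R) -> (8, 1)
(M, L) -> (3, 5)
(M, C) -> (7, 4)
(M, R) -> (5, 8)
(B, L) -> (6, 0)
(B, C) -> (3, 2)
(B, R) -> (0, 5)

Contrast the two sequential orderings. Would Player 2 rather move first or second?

If Player 1 leads: Player 2's best replies are T→L, M→R, B→R; Player 1's induced payoffs 9, 5, 0; outcome (T, L), payoffs (9, 2).
If Player 2 leads: Player 1's best replies are L→T, C→M, R→T; Player 2's induced payoffs 2, 4, 1; outcome (M, C), payoffs (7, 4).
Player 2 gets 4 moving first and 2 moving second, so Player 2 prefers to move first.

first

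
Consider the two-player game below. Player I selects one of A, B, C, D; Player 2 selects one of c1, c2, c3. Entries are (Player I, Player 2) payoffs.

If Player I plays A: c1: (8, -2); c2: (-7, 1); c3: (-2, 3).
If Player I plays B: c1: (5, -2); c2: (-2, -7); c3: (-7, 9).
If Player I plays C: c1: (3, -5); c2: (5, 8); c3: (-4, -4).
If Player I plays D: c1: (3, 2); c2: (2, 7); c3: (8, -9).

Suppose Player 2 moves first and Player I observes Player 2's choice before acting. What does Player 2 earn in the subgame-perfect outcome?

8

Backward induction with Player 2 moving first.
- c1: Player I compares 8, 5, 3, 3 and picks A; Player 2 would get -2.
- c2: Player I compares -7, -2, 5, 2 and picks C; Player 2 would get 8.
- c3: Player I compares -2, -7, -4, 8 and picks D; Player 2 would get -9.
Player 2's induced payoffs are -2, 8, -9, so Player 2 commits to c2. Subgame-perfect outcome: (C, c2) with payoffs (5, 8).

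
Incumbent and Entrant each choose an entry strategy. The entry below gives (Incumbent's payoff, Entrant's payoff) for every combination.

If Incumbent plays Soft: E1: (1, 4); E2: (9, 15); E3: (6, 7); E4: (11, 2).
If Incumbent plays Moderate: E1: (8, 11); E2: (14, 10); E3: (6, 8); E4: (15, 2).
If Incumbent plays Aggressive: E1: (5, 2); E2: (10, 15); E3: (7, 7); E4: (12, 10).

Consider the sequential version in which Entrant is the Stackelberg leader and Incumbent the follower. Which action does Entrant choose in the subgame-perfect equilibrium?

E1

Work backward from Incumbent's decision.
- E1 → Incumbent plays Moderate (best of 1, 8, 5); Entrant gets 11.
- E2 → Incumbent plays Moderate (best of 9, 14, 10); Entrant gets 10.
- E3 → Incumbent plays Aggressive (best of 6, 6, 7); Entrant gets 7.
- E4 → Incumbent plays Moderate (best of 11, 15, 12); Entrant gets 2.
Among 11, 10, 7, 2, the best is 11 at E1. Subgame-perfect outcome: (Moderate, E1) with payoffs (8, 11).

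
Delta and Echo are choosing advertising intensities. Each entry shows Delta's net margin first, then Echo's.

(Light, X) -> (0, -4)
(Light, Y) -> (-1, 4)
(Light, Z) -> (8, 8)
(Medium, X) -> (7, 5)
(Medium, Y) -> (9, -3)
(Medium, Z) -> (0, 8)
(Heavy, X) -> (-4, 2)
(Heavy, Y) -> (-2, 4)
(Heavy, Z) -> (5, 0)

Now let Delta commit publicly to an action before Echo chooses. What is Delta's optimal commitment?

Backward induction with Delta moving first.
- Light: Echo compares -4, 4, 8 and picks Z; Delta would get 8.
- Medium: Echo compares 5, -3, 8 and picks Z; Delta would get 0.
- Heavy: Echo compares 2, 4, 0 and picks Y; Delta would get -2.
Delta's induced payoffs are 8, 0, -2, so Delta commits to Light. Subgame-perfect outcome: (Light, Z) with payoffs (8, 8).

Light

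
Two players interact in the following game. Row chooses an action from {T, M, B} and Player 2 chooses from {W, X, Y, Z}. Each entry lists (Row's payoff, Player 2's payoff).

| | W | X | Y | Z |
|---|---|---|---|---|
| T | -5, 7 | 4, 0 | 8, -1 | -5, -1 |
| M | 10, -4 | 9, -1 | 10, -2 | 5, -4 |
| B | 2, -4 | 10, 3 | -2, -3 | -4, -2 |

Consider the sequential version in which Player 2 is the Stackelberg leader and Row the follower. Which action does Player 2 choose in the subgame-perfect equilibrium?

Backward induction with Player 2 moving first.
- W: Row compares -5, 10, 2 and picks M; Player 2 would get -4.
- X: Row compares 4, 9, 10 and picks B; Player 2 would get 3.
- Y: Row compares 8, 10, -2 and picks M; Player 2 would get -2.
- Z: Row compares -5, 5, -4 and picks M; Player 2 would get -4.
Maximizing over -4, 3, -2, -4, Player 2 chooses X. Subgame-perfect outcome: (B, X) with payoffs (10, 3).

X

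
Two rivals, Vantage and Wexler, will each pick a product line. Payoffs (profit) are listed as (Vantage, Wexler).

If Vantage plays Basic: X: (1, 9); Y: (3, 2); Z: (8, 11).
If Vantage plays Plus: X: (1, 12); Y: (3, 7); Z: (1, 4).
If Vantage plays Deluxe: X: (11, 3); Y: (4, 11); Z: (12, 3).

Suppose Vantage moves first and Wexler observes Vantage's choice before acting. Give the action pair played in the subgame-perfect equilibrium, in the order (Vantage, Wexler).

(Basic, Z)

Wexler best-responds to each possible Vantage move:
- Basic: Wexler compares 9, 2, 11 and picks Z; Vantage would get 8.
- Plus: Wexler compares 12, 7, 4 and picks X; Vantage would get 1.
- Deluxe: Wexler compares 3, 11, 3 and picks Y; Vantage would get 4.
Among 8, 1, 4, the best is 8 at Basic. Subgame-perfect outcome: (Basic, Z) with payoffs (8, 11).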